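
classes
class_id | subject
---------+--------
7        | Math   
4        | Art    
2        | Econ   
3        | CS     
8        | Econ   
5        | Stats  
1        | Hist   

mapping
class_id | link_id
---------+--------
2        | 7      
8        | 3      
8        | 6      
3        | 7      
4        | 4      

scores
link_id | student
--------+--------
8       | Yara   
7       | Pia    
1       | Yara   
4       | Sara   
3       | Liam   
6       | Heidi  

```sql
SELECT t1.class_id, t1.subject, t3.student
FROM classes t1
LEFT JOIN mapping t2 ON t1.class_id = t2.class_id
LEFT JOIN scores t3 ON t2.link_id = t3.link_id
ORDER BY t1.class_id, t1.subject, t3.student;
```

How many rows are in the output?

8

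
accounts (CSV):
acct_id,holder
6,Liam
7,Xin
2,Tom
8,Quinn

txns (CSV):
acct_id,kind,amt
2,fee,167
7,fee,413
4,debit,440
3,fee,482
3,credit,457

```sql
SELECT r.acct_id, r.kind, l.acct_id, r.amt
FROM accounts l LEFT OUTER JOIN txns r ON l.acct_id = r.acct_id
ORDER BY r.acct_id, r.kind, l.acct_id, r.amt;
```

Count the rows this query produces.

4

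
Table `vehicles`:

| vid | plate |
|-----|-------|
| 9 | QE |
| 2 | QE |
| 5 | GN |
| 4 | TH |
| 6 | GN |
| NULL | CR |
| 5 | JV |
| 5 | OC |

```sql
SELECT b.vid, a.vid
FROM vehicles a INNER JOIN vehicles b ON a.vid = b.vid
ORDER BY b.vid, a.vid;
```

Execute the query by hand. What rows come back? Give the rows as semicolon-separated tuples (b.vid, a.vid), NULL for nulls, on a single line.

(2, 2); (4, 4); (5, 5); (5, 5); (5, 5); (5, 5); (5, 5); (5, 5); (5, 5); (5, 5); (5, 5); (6, 6); (9, 9)

INNER JOIN keeps only pairs where the ON condition holds.
Matching on a.vid = b.vid. A NULL in a compared column never satisfies the condition.
Matched pairs: 13.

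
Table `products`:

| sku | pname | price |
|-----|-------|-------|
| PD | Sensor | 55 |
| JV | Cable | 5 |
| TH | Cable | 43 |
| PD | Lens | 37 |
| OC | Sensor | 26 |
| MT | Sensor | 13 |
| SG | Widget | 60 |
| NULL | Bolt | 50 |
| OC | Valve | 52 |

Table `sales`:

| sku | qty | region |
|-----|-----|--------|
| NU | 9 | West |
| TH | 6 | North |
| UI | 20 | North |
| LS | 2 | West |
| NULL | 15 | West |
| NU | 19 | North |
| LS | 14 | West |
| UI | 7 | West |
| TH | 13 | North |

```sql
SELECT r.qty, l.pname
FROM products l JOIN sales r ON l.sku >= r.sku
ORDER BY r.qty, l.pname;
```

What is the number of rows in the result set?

INNER JOIN keeps only pairs where the ON condition holds.
Matching on l.sku >= r.sku. A NULL in a compared column never satisfies the condition.
Matched pairs: 28.
Total: 28 rows.

28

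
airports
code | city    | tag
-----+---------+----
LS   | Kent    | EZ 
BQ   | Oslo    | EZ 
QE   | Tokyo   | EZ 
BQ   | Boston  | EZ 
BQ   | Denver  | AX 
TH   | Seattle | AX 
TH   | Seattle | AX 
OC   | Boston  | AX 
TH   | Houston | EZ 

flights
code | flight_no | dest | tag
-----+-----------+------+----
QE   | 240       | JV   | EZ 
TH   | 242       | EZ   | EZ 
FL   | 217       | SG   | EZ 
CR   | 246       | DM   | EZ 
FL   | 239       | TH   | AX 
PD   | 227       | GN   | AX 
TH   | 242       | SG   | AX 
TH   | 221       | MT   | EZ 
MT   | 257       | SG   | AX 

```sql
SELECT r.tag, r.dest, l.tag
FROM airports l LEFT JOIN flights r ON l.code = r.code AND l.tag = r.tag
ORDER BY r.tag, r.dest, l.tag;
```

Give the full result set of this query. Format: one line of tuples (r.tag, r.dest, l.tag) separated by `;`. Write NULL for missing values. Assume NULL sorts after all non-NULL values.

(AX, SG, AX); (AX, SG, AX); (EZ, EZ, EZ); (EZ, JV, EZ); (EZ, MT, EZ); (NULL, NULL, AX); (NULL, NULL, AX); (NULL, NULL, EZ); (NULL, NULL, EZ); (NULL, NULL, EZ)

LEFT JOIN keeps every row from `airports`; unmatched rows get NULL for `flights`'s columns.
Matching on l.code = r.code AND l.tag = r.tag.
Matched pairs: 5; unmatched l rows kept: 5.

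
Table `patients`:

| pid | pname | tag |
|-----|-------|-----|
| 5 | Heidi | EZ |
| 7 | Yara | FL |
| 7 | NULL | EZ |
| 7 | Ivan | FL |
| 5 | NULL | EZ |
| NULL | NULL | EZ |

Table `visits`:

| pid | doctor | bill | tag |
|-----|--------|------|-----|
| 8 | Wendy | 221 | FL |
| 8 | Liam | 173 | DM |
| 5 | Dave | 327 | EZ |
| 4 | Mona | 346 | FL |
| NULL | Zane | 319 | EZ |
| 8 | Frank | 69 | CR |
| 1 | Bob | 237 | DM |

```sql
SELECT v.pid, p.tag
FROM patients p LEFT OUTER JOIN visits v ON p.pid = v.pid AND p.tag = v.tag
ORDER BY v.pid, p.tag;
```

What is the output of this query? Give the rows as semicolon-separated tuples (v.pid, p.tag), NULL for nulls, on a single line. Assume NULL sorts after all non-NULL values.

(5, EZ); (5, EZ); (NULL, EZ); (NULL, EZ); (NULL, FL); (NULL, FL)

LEFT JOIN keeps every row from `patients`; unmatched rows get NULL for `visits`'s columns.
Matching on p.pid = v.pid AND p.tag = v.tag. A NULL in a compared column never satisfies the condition.
- p (pid=5, tag=EZ) pairs with 1 row(s) of v.
- p (pid=7, tag=FL) has no partner → padded with NULL.
- p (pid=7, tag=EZ) has no partner → padded with NULL.
- p (pid=7, tag=FL) has no partner → padded with NULL.
- p (pid=5, tag=EZ) pairs with 1 row(s) of v.
- p (pid=NULL, tag=EZ) has no partner → padded with NULL.
After projecting and ordering:
v.pid | p.tag
5 | EZ
5 | EZ
NULL | EZ
NULL | EZ
NULL | FL
NULL | FL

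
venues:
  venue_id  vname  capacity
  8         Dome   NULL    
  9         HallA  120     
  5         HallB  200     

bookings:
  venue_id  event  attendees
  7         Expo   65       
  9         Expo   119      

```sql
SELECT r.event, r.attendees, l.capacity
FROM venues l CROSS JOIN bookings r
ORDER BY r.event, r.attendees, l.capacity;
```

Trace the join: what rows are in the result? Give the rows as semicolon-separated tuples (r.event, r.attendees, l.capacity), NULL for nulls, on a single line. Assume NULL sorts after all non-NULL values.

CROSS JOIN pairs every row of `venues` with every row of `bookings`: 3 × 2 = 6 rows.

(Expo, 65, 120); (Expo, 65, 200); (Expo, 65, NULL); (Expo, 119, 120); (Expo, 119, 200); (Expo, 119, NULL)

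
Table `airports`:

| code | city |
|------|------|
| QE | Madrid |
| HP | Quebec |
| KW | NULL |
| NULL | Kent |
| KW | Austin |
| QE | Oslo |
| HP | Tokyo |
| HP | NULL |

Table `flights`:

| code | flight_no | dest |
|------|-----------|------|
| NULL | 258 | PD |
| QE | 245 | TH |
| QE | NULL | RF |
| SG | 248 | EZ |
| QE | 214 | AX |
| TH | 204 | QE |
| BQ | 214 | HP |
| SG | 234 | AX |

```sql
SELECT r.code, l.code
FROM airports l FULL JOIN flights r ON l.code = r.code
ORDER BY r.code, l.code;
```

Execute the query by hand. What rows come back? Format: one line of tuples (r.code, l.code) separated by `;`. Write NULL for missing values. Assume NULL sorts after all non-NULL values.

(BQ, NULL); (QE, QE); (QE, QE); (QE, QE); (QE, QE); (QE, QE); (QE, QE); (SG, NULL); (SG, NULL); (TH, NULL); (NULL, HP); (NULL, HP); (NULL, HP); (NULL, KW); (NULL, KW); (NULL, NULL); (NULL, NULL)

FULL OUTER JOIN keeps every row from both sides; unmatched rows get NULL for the other side's columns.
Matching on l.code = r.code. A NULL in a compared column never satisfies the condition.
- l (code=QE) pairs with 3 row(s) of r.
- l (code=HP) has no partner → padded with NULL.
- l (code=KW) has no partner → padded with NULL.
- l (code=NULL) has no partner → padded with NULL.
- l (code=KW) has no partner → padded with NULL.
- l (code=QE) pairs with 3 row(s) of r.
- l (code=HP) has no partner → padded with NULL.
- l (code=HP) has no partner → padded with NULL.
- 5 row(s) from r found no l partner → padded with NULL.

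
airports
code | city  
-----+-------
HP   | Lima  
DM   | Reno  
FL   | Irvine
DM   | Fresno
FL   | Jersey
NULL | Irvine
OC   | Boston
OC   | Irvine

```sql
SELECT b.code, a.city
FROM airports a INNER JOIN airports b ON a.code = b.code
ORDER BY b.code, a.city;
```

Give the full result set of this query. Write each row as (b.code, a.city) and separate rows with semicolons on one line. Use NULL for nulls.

INNER JOIN keeps only pairs where the ON condition holds.
Matching on a.code = b.code. A NULL in a compared column never satisfies the condition.
- a[0] code=HP → 1 match(es) in b → 1 row(s).
- a[1] code=DM → 2 match(es) in b → 2 row(s).
- a[2] code=FL → 2 match(es) in b → 2 row(s).
- a[3] code=DM → 2 match(es) in b → 2 row(s).
- a[4] code=FL → 2 match(es) in b → 2 row(s).
- a[5] code=NULL → no match; dropped.
- a[6] code=OC → 2 match(es) in b → 2 row(s).
- a[7] code=OC → 2 match(es) in b → 2 row(s).

(DM, Fresno); (DM, Fresno); (DM, Reno); (DM, Reno); (FL, Irvine); (FL, Irvine); (FL, Jersey); (FL, Jersey); (HP, Lima); (OC, Boston); (OC, Boston); (OC, Irvine); (OC, Irvine)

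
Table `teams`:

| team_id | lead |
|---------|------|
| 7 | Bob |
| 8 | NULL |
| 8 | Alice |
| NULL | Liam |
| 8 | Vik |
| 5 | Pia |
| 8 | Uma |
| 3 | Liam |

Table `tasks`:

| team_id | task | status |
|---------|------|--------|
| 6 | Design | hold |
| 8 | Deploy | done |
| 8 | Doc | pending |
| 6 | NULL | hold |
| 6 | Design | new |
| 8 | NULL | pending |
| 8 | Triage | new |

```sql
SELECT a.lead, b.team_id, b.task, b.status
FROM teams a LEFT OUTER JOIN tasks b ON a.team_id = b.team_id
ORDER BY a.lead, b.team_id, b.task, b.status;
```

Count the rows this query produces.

LEFT JOIN keeps every row from `teams`; unmatched rows get NULL for `tasks`'s columns.
Matching on a.team_id = b.team_id. A NULL in a compared column never satisfies the condition.
- a[0] team_id=7 → no match; kept with NULLs on the b side.
- a[1] team_id=8 → 4 match(es) in b → 4 row(s).
- a[2] team_id=8 → 4 match(es) in b → 4 row(s).
- a[3] team_id=NULL → no match; kept with NULLs on the b side.
- a[4] team_id=8 → 4 match(es) in b → 4 row(s).
- a[5] team_id=5 → no match; kept with NULLs on the b side.
- a[6] team_id=8 → 4 match(es) in b → 4 row(s).
- a[7] team_id=3 → no match; kept with NULLs on the b side.
Total: 16 matched + 4 padded = 20 rows.

20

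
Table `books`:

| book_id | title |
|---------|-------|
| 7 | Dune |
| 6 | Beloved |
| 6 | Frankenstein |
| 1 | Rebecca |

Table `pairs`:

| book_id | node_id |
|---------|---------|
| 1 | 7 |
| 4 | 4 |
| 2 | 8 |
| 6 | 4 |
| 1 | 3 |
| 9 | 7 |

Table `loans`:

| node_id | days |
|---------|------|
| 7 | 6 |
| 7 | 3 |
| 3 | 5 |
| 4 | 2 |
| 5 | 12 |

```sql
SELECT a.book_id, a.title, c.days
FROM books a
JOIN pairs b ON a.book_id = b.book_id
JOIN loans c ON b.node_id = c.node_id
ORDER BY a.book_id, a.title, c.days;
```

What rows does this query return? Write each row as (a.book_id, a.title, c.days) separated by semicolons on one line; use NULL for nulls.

Step 1 — a INNER JOIN b on book_id → 4 row(s).
Then INNER JOIN `loans c` on node_id: keep only rows whose b.node_id appears in c.

(1, Rebecca, 3); (1, Rebecca, 5); (1, Rebecca, 6); (6, Beloved, 2); (6, Frankenstein, 2)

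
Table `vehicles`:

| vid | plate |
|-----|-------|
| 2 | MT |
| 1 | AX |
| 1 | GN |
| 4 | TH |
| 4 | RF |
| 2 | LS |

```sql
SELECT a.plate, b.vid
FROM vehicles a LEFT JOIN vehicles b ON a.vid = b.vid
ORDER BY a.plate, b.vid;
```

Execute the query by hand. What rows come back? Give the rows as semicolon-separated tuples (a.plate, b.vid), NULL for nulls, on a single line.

LEFT JOIN keeps every row from `vehicles a`; unmatched rows get NULL for `vehicles b`'s columns.
Matching on a.vid = b.vid.
- a row (vid=2): matches 2 b row(s) → 2 output row(s).
- a row (vid=1): matches 2 b row(s) → 2 output row(s).
- a row (vid=1): matches 2 b row(s) → 2 output row(s).
- a row (vid=4): matches 2 b row(s) → 2 output row(s).
- a row (vid=4): matches 2 b row(s) → 2 output row(s).
- a row (vid=2): matches 2 b row(s) → 2 output row(s).

(AX, 1); (AX, 1); (GN, 1); (GN, 1); (LS, 2); (LS, 2); (MT, 2); (MT, 2); (RF, 4); (RF, 4); (TH, 4); (TH, 4)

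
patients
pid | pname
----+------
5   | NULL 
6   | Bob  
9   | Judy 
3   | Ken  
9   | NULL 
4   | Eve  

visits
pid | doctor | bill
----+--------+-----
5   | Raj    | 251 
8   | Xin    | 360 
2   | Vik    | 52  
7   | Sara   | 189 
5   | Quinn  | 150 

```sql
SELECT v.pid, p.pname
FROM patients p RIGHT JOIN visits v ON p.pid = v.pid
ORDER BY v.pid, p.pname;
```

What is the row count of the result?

5

RIGHT JOIN keeps every row from `visits`; unmatched rows get NULL for `patients`'s columns.
Matching on p.pid = v.pid.
Matched pairs: 2; unmatched v rows kept: 3.
Total: 2 matched + 3 padded = 5 rows.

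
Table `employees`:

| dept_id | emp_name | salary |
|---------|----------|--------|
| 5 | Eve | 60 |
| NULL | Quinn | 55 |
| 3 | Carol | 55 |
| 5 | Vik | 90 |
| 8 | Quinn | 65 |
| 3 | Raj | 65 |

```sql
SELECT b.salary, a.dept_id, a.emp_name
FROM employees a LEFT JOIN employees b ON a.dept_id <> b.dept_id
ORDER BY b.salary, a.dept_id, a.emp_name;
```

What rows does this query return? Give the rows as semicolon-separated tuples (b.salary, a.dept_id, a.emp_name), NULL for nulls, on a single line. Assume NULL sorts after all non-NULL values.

LEFT JOIN keeps every row from `employees a`; unmatched rows get NULL for `employees b`'s columns.
Matching on a.dept_id <> b.dept_id. A NULL in a compared column never satisfies the condition.
Matched pairs: 16; unmatched a rows kept: 1.

(55, 5, Eve); (55, 5, Vik); (55, 8, Quinn); (60, 3, Carol); (60, 3, Raj); (60, 8, Quinn); (65, 3, Carol); (65, 3, Raj); (65, 5, Eve); (65, 5, Eve); (65, 5, Vik); (65, 5, Vik); (65, 8, Quinn); (90, 3, Carol); (90, 3, Raj); (90, 8, Quinn); (NULL, NULL, Quinn)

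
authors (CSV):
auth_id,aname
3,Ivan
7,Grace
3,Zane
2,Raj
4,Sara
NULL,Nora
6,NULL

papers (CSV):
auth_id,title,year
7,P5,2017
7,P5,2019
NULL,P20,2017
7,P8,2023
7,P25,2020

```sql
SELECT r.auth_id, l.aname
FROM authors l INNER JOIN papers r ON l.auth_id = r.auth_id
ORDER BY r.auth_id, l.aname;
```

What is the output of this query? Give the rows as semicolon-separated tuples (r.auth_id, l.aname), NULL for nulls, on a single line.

INNER JOIN keeps only pairs where the ON condition holds.
Matching on l.auth_id = r.auth_id. A NULL in a compared column never satisfies the condition.
- auth_id=3: no matching r row, dropped.
- auth_id=7: 4 matching r row(s), so 4 row(s) emitted.
- auth_id=3: no matching r row, dropped.
- auth_id=2: no matching r row, dropped.
- auth_id=4: no matching r row, dropped.
- auth_id=NULL: no matching r row, dropped.
- auth_id=6: no matching r row, dropped.
After projecting and ordering:
r.auth_id | l.aname
7 | Grace
7 | Grace
7 | Grace
7 | Grace

(7, Grace); (7, Grace); (7, Grace); (7, Grace)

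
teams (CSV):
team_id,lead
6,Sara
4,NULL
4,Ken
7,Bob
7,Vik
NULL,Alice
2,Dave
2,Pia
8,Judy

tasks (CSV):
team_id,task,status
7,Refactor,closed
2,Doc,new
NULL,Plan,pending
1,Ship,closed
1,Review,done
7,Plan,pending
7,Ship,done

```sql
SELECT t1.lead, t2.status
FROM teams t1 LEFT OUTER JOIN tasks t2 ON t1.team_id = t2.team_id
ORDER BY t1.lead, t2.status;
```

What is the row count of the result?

13

LEFT JOIN keeps every row from `teams`; unmatched rows get NULL for `tasks`'s columns.
Matching on t1.team_id = t2.team_id. A NULL in a compared column never satisfies the condition.
- t1[0] team_id=6 → no match; kept with NULLs on the t2 side.
- t1[1] team_id=4 → no match; kept with NULLs on the t2 side.
- t1[2] team_id=4 → no match; kept with NULLs on the t2 side.
- t1[3] team_id=7 → 3 match(es) in t2 → 3 row(s).
- t1[4] team_id=7 → 3 match(es) in t2 → 3 row(s).
- t1[5] team_id=NULL → no match; kept with NULLs on the t2 side.
- t1[6] team_id=2 → 1 match(es) in t2 → 1 row(s).
- t1[7] team_id=2 → 1 match(es) in t2 → 1 row(s).
- t1[8] team_id=8 → no match; kept with NULLs on the t2 side.
Total: 8 matched + 5 padded = 13 rows.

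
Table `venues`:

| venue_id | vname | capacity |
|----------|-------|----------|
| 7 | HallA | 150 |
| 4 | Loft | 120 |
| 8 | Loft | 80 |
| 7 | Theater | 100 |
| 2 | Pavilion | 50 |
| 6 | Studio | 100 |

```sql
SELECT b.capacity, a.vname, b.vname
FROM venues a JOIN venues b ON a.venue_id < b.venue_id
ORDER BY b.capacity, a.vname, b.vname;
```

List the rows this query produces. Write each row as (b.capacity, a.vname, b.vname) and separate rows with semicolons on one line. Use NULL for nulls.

INNER JOIN keeps only pairs where the ON condition holds.
Matching on a.venue_id < b.venue_id.
- a[0] venue_id=7 → 1 match(es) in b → 1 row(s).
- a[1] venue_id=4 → 4 match(es) in b → 4 row(s).
- a[2] venue_id=8 → no match; dropped.
- a[3] venue_id=7 → 1 match(es) in b → 1 row(s).
- a[4] venue_id=2 → 5 match(es) in b → 5 row(s).
- a[5] venue_id=6 → 3 match(es) in b → 3 row(s).

(80, HallA, Loft); (80, Loft, Loft); (80, Pavilion, Loft); (80, Studio, Loft); (80, Theater, Loft); (100, Loft, Studio); (100, Loft, Theater); (100, Pavilion, Studio); (100, Pavilion, Theater); (100, Studio, Theater); (120, Pavilion, Loft); (150, Loft, HallA); (150, Pavilion, HallA); (150, Studio, HallA)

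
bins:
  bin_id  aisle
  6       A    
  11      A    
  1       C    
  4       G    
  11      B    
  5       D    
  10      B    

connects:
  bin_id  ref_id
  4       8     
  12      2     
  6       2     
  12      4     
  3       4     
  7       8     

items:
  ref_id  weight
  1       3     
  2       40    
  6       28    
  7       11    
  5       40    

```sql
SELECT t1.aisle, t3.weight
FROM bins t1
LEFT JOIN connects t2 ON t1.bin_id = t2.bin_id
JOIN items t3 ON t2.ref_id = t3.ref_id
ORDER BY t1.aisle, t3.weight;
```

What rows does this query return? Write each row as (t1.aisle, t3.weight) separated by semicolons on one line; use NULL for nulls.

(A, 40)

Joins associate left-to-right: bins LEFT JOIN connects on bin_id gives 7 intermediate row(s).
Then INNER JOIN `items t3` on ref_id: keep only rows whose t2.ref_id appears in t3.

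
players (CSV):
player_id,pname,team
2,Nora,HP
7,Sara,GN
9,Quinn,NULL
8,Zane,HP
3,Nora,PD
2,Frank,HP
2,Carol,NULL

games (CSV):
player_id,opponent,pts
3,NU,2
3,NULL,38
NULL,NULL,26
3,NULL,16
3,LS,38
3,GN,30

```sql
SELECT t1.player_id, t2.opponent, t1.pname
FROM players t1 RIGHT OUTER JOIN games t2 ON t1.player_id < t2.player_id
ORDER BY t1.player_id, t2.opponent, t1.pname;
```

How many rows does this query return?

16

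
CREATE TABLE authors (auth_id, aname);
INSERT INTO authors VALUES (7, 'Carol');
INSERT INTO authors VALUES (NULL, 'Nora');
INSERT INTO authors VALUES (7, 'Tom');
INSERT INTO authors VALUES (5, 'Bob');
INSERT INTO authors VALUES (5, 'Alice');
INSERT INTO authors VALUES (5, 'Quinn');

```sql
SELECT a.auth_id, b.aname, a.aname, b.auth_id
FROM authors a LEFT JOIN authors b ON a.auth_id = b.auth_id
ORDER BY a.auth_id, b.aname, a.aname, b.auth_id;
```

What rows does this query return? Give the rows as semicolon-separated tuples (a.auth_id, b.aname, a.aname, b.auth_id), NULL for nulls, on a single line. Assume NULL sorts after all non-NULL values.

LEFT JOIN keeps every row from `authors a`; unmatched rows get NULL for `authors b`'s columns.
Matching on a.auth_id = b.auth_id. A NULL in a compared column never satisfies the condition.
Matched pairs: 13; unmatched a rows kept: 1.

(5, Alice, Alice, 5); (5, Alice, Bob, 5); (5, Alice, Quinn, 5); (5, Bob, Alice, 5); (5, Bob, Bob, 5); (5, Bob, Quinn, 5); (5, Quinn, Alice, 5); (5, Quinn, Bob, 5); (5, Quinn, Quinn, 5); (7, Carol, Carol, 7); (7, Carol, Tom, 7); (7, Tom, Carol, 7); (7, Tom, Tom, 7); (NULL, NULL, Nora, NULL)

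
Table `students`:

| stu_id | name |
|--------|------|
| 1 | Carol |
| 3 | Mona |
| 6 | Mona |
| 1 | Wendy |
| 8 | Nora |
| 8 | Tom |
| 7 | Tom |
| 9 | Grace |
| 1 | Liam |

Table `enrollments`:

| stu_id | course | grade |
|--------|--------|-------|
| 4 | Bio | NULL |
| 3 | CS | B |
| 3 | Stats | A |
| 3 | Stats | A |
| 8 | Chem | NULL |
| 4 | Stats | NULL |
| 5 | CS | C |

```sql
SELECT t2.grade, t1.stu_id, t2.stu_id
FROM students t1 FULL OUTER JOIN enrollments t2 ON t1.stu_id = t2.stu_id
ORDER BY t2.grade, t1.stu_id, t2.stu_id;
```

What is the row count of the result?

FULL OUTER JOIN keeps every row from both sides; unmatched rows get NULL for the other side's columns.
Matching on t1.stu_id = t2.stu_id.
- t1[0] stu_id=1 → no match; kept with NULLs on the t2 side.
- t1[1] stu_id=3 → 3 match(es) in t2 → 3 row(s).
- t1[2] stu_id=6 → no match; kept with NULLs on the t2 side.
- t1[3] stu_id=1 → no match; kept with NULLs on the t2 side.
- t1[4] stu_id=8 → 1 match(es) in t2 → 1 row(s).
- t1[5] stu_id=8 → 1 match(es) in t2 → 1 row(s).
- t1[6] stu_id=7 → no match; kept with NULLs on the t2 side.
- t1[7] stu_id=9 → no match; kept with NULLs on the t2 side.
- t1[8] stu_id=1 → no match; kept with NULLs on the t2 side.
- 3 t2 row(s) had no t1 match → kept, t1 columns NULL.
Total: 5 matched + 9 padded = 14 rows.

14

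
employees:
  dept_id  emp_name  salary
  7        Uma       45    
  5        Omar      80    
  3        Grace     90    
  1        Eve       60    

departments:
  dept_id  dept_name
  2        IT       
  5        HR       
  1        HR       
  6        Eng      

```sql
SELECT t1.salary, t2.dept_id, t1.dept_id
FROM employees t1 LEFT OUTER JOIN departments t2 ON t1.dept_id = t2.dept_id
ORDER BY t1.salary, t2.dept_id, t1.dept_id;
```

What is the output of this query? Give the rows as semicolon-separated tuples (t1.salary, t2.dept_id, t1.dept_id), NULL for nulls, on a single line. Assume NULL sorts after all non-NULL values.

LEFT JOIN keeps every row from `employees`; unmatched rows get NULL for `departments`'s columns.
Matching on t1.dept_id = t2.dept_id.
- t1 row (dept_id=7): no match → kept, t2 columns NULL.
- t1 row (dept_id=5): matches 1 t2 row(s) → 1 output row(s).
- t1 row (dept_id=3): no match → kept, t2 columns NULL.
- t1 row (dept_id=1): matches 1 t2 row(s) → 1 output row(s).
After projecting and ordering:
t1.salary | t2.dept_id | t1.dept_id
45 | NULL | 7
60 | 1 | 1
80 | 5 | 5
90 | NULL | 3

(45, NULL, 7); (60, 1, 1); (80, 5, 5); (90, NULL, 3)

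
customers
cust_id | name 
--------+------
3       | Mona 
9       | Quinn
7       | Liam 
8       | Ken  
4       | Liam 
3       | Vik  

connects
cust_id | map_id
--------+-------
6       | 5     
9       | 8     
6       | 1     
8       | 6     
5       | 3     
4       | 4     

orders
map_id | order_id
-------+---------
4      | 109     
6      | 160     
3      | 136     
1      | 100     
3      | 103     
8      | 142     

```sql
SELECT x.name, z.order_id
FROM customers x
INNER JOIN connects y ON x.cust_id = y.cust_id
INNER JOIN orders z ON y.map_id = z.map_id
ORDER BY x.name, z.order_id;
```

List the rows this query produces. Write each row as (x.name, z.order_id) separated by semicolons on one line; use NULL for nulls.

(Ken, 160); (Liam, 109); (Quinn, 142)

Joins associate left-to-right: customers INNER JOIN connects on cust_id gives 3 intermediate row(s).
Then INNER JOIN `orders z` on map_id: keep only rows whose y.map_id appears in z.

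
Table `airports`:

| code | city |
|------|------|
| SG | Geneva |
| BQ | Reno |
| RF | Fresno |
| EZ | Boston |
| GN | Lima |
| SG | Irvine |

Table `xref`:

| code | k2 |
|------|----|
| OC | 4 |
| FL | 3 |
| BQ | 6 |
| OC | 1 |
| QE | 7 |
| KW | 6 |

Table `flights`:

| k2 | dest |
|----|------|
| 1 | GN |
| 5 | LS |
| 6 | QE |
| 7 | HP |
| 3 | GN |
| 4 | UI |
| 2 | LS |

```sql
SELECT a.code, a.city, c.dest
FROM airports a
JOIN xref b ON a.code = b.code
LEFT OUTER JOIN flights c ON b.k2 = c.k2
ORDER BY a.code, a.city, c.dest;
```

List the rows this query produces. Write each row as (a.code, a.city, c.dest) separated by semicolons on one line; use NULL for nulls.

Evaluate left to right. First `airports a INNER JOIN xref b` on code: 1 row(s).
Then LEFT JOIN `flights c` on k2: each of those 1 rows is kept; rows whose b.k2 has no match in c get NULL for c's columns.

(BQ, Reno, QE)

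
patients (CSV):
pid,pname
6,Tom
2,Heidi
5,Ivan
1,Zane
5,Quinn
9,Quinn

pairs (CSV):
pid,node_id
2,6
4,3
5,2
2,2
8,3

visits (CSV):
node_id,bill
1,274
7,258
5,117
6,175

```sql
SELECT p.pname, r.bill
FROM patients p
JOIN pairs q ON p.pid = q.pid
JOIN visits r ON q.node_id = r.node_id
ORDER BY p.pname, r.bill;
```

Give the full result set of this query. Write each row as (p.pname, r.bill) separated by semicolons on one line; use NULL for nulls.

(Heidi, 175)

Evaluate left to right. First `patients p INNER JOIN pairs q` on pid: 4 row(s).
Then INNER JOIN `visits r` on node_id: keep only rows whose q.node_id appears in r.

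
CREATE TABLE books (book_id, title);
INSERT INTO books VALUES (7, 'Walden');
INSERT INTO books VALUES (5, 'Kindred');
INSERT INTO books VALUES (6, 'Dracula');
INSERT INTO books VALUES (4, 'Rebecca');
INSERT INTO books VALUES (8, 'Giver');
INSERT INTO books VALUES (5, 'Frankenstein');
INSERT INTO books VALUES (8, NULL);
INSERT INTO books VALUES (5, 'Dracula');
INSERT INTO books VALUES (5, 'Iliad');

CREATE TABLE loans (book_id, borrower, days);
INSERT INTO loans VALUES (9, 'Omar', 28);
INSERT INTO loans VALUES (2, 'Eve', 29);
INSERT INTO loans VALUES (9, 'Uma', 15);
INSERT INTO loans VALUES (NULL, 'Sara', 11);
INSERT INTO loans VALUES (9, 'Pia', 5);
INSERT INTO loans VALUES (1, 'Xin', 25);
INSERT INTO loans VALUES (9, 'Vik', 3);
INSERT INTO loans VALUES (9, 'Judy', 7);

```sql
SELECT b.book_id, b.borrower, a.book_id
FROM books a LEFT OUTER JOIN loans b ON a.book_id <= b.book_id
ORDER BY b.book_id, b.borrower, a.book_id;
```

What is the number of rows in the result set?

LEFT JOIN keeps every row from `books`; unmatched rows get NULL for `loans`'s columns.
Matching on a.book_id <= b.book_id. A NULL in a compared column never satisfies the condition.
- a row (book_id=7): matches 5 b row(s) → 5 output row(s).
- a row (book_id=5): matches 5 b row(s) → 5 output row(s).
- a row (book_id=6): matches 5 b row(s) → 5 output row(s).
- a row (book_id=4): matches 5 b row(s) → 5 output row(s).
- a row (book_id=8): matches 5 b row(s) → 5 output row(s).
- a row (book_id=5): matches 5 b row(s) → 5 output row(s).
- a row (book_id=8): matches 5 b row(s) → 5 output row(s).
- a row (book_id=5): matches 5 b row(s) → 5 output row(s).
- a row (book_id=5): matches 5 b row(s) → 5 output row(s).
Total: 45 rows.

45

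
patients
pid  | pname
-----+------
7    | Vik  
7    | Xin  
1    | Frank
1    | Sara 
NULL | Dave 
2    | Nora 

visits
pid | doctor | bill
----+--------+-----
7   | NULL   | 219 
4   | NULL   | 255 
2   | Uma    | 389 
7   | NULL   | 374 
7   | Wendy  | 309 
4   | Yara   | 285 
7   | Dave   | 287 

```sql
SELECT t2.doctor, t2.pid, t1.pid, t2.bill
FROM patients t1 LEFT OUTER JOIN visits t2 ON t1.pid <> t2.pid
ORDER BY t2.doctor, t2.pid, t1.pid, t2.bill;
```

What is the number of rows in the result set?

LEFT JOIN keeps every row from `patients`; unmatched rows get NULL for `visits`'s columns.
Matching on t1.pid <> t2.pid. A NULL in a compared column never satisfies the condition.
- t1 (pid=7) pairs with 3 row(s) of t2.
- t1 (pid=7) pairs with 3 row(s) of t2.
- t1 (pid=1) pairs with 7 row(s) of t2.
- t1 (pid=1) pairs with 7 row(s) of t2.
- t1 (pid=NULL) has no partner → padded with NULL.
- t1 (pid=2) pairs with 6 row(s) of t2.
Total: 26 matched + 1 padded = 27 rows.

27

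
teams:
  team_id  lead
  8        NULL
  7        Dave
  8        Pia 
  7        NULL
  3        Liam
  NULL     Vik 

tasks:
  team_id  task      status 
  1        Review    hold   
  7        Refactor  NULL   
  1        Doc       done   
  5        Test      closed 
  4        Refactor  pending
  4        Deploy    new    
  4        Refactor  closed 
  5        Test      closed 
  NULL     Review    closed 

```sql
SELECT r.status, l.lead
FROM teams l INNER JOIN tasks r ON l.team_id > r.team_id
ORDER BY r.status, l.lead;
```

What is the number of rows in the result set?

32

INNER JOIN keeps only pairs where the ON condition holds.
Matching on l.team_id > r.team_id. A NULL in a compared column never satisfies the condition.
Matched pairs: 32.
Total: 32 rows.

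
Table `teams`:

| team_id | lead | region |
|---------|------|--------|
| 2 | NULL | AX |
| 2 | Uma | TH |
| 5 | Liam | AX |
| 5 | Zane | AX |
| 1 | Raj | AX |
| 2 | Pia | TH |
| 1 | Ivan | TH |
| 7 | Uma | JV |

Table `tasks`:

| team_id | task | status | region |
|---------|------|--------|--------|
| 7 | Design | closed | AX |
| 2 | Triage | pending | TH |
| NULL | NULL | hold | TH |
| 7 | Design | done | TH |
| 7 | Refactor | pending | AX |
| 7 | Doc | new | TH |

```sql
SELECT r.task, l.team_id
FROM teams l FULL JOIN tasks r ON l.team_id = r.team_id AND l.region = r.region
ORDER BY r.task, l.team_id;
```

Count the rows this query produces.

13

FULL OUTER JOIN keeps every row from both sides; unmatched rows get NULL for the other side's columns.
Matching on l.team_id = r.team_id AND l.region = r.region. A NULL in a compared column never satisfies the condition.
Matched pairs: 2; unmatched l rows kept: 6; unmatched r rows kept: 5.
Total: 2 matched + 11 padded = 13 rows.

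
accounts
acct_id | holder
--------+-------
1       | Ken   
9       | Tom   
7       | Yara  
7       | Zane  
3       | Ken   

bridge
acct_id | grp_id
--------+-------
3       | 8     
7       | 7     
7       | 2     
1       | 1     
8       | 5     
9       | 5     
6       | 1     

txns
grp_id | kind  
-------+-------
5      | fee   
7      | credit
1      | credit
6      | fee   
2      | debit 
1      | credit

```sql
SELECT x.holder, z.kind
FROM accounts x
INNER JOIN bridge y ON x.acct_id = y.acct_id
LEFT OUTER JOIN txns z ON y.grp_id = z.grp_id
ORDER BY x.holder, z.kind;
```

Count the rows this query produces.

8

Joins associate left-to-right: accounts INNER JOIN bridge on acct_id gives 7 intermediate row(s).
Then LEFT JOIN `txns z` on grp_id: each of those 7 rows is kept; rows whose y.grp_id has no match in z get NULL for z's columns.
Result: 8 row(s).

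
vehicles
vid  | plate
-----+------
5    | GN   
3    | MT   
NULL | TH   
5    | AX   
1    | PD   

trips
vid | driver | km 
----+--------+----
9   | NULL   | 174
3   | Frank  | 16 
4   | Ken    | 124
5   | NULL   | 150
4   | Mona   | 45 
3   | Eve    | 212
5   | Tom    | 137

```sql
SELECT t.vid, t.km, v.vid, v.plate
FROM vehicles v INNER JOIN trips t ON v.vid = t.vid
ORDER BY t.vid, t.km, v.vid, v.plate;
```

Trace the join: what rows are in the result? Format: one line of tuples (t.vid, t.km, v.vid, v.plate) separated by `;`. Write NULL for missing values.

INNER JOIN keeps only pairs where the ON condition holds.
Matching on v.vid = t.vid. A NULL in a compared column never satisfies the condition.
- v (vid=5) pairs with 2 row(s) of t.
- v (vid=3) pairs with 2 row(s) of t.
- v (vid=NULL) has no partner → excluded.
- v (vid=5) pairs with 2 row(s) of t.
- v (vid=1) has no partner → excluded.
After projecting and ordering:
t.vid | t.km | v.vid | v.plate
3 | 16 | 3 | MT
3 | 212 | 3 | MT
5 | 137 | 5 | AX
5 | 137 | 5 | GN
5 | 150 | 5 | AX
5 | 150 | 5 | GN

(3, 16, 3, MT); (3, 212, 3, MT); (5, 137, 5, AX); (5, 137, 5, GN); (5, 150, 5, AX); (5, 150, 5, GN)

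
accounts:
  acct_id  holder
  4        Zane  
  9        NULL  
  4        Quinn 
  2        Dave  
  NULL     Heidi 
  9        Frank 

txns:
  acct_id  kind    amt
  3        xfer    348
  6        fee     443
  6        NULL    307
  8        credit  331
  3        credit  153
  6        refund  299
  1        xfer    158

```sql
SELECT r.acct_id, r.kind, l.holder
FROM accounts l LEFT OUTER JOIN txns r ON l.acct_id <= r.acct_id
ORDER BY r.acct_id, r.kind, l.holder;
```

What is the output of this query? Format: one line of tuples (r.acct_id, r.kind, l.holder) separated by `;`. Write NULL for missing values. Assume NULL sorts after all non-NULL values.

(3, credit, Dave); (3, xfer, Dave); (6, fee, Dave); (6, fee, Quinn); (6, fee, Zane); (6, refund, Dave); (6, refund, Quinn); (6, refund, Zane); (6, NULL, Dave); (6, NULL, Quinn); (6, NULL, Zane); (8, credit, Dave); (8, credit, Quinn); (8, credit, Zane); (NULL, NULL, Frank); (NULL, NULL, Heidi); (NULL, NULL, NULL)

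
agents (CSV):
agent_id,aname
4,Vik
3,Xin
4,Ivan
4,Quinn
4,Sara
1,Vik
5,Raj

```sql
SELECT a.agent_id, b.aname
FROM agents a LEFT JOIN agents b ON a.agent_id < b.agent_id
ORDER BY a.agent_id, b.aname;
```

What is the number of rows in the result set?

16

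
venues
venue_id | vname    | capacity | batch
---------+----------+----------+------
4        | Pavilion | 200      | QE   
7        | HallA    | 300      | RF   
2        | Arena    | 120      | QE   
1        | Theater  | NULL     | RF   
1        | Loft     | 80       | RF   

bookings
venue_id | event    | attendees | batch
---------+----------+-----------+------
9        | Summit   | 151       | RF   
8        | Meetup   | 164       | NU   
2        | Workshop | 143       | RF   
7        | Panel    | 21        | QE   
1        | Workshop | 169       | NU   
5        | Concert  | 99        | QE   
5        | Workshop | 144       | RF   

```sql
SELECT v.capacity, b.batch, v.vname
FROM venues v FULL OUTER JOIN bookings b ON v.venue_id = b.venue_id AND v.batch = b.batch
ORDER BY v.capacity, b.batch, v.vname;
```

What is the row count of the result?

12

FULL OUTER JOIN keeps every row from both sides; unmatched rows get NULL for the other side's columns.
Matching on v.venue_id = b.venue_id AND v.batch = b.batch.
- v row (venue_id=4, batch=QE): no match → kept, b columns NULL.
- v row (venue_id=7, batch=RF): no match → kept, b columns NULL.
- v row (venue_id=2, batch=QE): no match → kept, b columns NULL.
- v row (venue_id=1, batch=RF): no match → kept, b columns NULL.
- v row (venue_id=1, batch=RF): no match → kept, b columns NULL.
- 7 b row(s) had no v match → kept, v columns NULL.
Total: 0 matched + 12 padded = 12 rows.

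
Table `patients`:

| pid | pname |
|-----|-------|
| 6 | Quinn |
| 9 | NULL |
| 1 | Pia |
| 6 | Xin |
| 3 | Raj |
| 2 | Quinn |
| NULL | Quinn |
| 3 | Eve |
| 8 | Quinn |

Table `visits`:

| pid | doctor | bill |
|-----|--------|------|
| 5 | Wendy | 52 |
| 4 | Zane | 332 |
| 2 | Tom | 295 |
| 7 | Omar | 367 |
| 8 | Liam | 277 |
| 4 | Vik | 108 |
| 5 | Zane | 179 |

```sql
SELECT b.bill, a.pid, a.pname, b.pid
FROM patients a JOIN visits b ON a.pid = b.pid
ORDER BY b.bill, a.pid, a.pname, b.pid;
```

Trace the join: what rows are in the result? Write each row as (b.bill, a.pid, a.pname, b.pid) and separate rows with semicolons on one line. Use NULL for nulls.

INNER JOIN keeps only pairs where the ON condition holds.
Matching on a.pid = b.pid. A NULL in a compared column never satisfies the condition.
Matched pairs: 2.

(277, 8, Quinn, 8); (295, 2, Quinn, 2)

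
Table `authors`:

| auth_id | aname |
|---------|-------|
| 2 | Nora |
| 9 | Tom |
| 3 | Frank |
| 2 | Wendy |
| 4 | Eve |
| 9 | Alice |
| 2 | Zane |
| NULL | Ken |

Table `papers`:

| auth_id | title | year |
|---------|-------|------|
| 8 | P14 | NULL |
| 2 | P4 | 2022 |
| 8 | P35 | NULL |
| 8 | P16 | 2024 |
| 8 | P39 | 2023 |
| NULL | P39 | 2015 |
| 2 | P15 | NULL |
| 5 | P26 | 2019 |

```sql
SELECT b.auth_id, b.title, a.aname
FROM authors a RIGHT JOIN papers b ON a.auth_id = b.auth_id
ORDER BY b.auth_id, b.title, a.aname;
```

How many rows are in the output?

12

RIGHT JOIN keeps every row from `papers`; unmatched rows get NULL for `authors`'s columns.
Matching on a.auth_id = b.auth_id. A NULL in a compared column never satisfies the condition.
Matched pairs: 6; unmatched b rows kept: 6.
Total: 6 matched + 6 padded = 12 rows.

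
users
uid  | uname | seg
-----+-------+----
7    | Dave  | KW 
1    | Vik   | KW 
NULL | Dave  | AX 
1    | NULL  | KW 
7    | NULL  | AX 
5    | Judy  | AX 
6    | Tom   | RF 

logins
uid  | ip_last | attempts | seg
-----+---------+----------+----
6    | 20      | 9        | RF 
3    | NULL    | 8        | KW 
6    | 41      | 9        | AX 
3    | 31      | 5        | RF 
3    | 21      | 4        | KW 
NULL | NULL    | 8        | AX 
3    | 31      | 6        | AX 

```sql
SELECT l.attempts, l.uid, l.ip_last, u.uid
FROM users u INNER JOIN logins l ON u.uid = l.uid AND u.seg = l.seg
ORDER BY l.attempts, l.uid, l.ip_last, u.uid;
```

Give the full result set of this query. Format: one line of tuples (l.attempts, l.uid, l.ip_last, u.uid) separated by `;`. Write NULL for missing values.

INNER JOIN keeps only pairs where the ON condition holds.
Matching on u.uid = l.uid AND u.seg = l.seg. A NULL in a compared column never satisfies the condition.
- u (uid=7, seg=KW) has no partner → excluded.
- u (uid=1, seg=KW) has no partner → excluded.
- u (uid=NULL, seg=AX) has no partner → excluded.
- u (uid=1, seg=KW) has no partner → excluded.
- u (uid=7, seg=AX) has no partner → excluded.
- u (uid=5, seg=AX) has no partner → excluded.
- u (uid=6, seg=RF) pairs with 1 row(s) of l.
After projecting and ordering:
l.attempts | l.uid | l.ip_last | u.uid
9 | 6 | 20 | 6

(9, 6, 20, 6)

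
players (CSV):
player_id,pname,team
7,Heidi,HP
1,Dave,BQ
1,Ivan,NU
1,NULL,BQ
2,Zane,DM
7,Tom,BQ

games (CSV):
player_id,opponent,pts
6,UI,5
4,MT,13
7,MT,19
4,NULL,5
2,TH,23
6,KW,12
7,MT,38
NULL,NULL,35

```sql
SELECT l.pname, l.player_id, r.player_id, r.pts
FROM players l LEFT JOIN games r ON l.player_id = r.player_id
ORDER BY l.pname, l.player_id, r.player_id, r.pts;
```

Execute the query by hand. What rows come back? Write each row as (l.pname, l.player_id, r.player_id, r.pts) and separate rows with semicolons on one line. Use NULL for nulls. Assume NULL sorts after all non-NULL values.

(Dave, 1, NULL, NULL); (Heidi, 7, 7, 19); (Heidi, 7, 7, 38); (Ivan, 1, NULL, NULL); (Tom, 7, 7, 19); (Tom, 7, 7, 38); (Zane, 2, 2, 23); (NULL, 1, NULL, NULL)

LEFT JOIN keeps every row from `players`; unmatched rows get NULL for `games`'s columns.
Matching on l.player_id = r.player_id. A NULL in a compared column never satisfies the condition.
Matched pairs: 5; unmatched l rows kept: 3.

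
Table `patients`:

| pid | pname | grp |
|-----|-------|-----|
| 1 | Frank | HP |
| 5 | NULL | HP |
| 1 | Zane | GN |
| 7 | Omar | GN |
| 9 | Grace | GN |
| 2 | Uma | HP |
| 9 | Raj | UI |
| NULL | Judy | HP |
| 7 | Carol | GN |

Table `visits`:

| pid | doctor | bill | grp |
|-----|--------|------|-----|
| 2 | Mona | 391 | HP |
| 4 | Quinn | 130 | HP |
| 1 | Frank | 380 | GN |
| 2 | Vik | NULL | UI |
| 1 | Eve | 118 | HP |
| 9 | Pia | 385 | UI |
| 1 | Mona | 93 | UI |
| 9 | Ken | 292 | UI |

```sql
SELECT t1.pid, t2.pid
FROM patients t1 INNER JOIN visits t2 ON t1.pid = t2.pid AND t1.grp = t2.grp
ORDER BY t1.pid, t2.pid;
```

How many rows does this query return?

5

INNER JOIN keeps only pairs where the ON condition holds.
Matching on t1.pid = t2.pid AND t1.grp = t2.grp. A NULL in a compared column never satisfies the condition.
- t1[0] pid=1, grp=HP → 1 match(es) in t2 → 1 row(s).
- t1[1] pid=5, grp=HP → no match; dropped.
- t1[2] pid=1, grp=GN → 1 match(es) in t2 → 1 row(s).
- t1[3] pid=7, grp=GN → no match; dropped.
- t1[4] pid=9, grp=GN → no match; dropped.
- t1[5] pid=2, grp=HP → 1 match(es) in t2 → 1 row(s).
- t1[6] pid=9, grp=UI → 2 match(es) in t2 → 2 row(s).
- t1[7] pid=NULL, grp=HP → no match; dropped.
- t1[8] pid=7, grp=GN → no match; dropped.
Total: 5 rows.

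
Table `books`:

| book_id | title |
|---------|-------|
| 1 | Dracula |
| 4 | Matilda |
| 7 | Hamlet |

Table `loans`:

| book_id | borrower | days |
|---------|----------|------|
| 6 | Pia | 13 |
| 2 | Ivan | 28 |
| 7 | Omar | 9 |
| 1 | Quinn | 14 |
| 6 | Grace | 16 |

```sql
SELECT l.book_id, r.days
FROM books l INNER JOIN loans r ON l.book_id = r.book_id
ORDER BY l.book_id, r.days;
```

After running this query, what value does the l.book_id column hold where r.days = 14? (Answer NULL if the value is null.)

INNER JOIN keeps only pairs where the ON condition holds.
Matching on l.book_id = r.book_id.
Matched pairs: 2.

1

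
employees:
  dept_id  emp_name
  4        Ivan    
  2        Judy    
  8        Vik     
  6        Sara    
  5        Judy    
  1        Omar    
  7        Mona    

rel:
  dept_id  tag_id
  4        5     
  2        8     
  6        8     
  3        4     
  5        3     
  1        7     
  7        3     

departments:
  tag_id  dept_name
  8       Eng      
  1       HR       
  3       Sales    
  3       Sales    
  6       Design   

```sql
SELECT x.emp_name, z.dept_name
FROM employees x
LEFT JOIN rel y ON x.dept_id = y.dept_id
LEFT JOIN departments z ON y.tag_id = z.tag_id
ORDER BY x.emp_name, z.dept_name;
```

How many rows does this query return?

9

Evaluate left to right. First `employees x LEFT JOIN rel y` on dept_id: 7 row(s).
Then LEFT JOIN `departments z` on tag_id: each of those 7 rows is kept; rows whose y.tag_id has no match in z get NULL for z's columns.
Result: 9 row(s).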